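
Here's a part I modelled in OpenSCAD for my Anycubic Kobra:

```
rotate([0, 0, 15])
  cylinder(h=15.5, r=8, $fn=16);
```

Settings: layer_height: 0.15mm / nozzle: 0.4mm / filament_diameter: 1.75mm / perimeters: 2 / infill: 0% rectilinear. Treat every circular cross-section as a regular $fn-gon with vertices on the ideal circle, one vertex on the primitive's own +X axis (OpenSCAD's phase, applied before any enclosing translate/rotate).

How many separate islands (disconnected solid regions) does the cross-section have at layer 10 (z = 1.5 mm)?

1

At z = 1.5 mm: the r=8 cylinder contributes a regular 16-gon of circumradius 8; (rotated 15° about Z; rotation is an isometry so areas/perimeters/island counts are preserved). Overall, the cross-section is a single solid region. Island count = 1.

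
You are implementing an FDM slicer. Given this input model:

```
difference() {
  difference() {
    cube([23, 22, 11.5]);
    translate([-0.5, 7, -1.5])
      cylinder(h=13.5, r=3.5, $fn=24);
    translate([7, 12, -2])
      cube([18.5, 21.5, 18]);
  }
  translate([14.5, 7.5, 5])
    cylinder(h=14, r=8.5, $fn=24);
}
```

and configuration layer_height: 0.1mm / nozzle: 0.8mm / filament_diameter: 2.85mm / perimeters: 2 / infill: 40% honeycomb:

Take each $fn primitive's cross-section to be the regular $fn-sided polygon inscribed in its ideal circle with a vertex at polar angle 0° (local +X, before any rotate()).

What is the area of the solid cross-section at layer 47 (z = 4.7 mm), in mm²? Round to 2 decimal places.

At z = 4.7 mm: the cube (footprint 23×22) is included at this height (area 506.00 mm²); the cylinder at (-0.5, 7): section is a regular 24-gon, circumradius r=3.5 (area = (24/2)·3.500²·sin(360°/24) = 38.05 mm²); the cube at (7, 12) is present — its section is the full 18.5×21.5 rectangle (area 397.75 mm²); Taking the first minus the rest: starting from the 23×22 cube (506.00 mm²), the r=3.5 cylinder at (-0.5, 7) partially overlaps it — only the 15.56 mm² overlap (of its 38.05 mm²) is removed, clipping the outline; the 18.5×21.5 cube at (7, 12) partially overlaps it — only the 160.00 mm² overlap (of its 397.75 mm²) is removed, clipping the outline — area = 330.44 mm²; the cylinder at (14.5, 7.5) does not reach this height (z outside [5, 19]); Taking the first minus the rest: none of the subtracted shapes is present at this height, so the result so far is unchanged — area = 330.44 mm². Overall, the cross-section is a single solid region. Net area = 330.44 mm².

330.44 mm²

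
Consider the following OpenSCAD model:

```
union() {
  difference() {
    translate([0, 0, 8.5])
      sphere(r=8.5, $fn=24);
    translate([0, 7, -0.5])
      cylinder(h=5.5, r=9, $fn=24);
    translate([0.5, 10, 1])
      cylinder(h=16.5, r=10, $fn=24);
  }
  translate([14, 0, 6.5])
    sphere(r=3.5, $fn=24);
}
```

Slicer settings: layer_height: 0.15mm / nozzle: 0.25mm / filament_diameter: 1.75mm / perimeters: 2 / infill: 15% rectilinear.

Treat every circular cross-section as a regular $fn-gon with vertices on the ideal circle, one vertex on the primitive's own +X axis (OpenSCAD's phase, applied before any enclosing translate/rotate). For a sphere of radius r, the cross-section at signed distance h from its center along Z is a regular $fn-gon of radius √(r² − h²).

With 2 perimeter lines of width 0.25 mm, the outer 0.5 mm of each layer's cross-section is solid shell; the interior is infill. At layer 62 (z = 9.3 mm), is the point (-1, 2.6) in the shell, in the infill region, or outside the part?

At z = 9.3 mm: the r=8.5 sphere contributes a regular 24-gon of circumradius √(8.5²−0.8²) = 8.462; the cylinder at (0, 7) does not reach this height (z outside [-0.5, 5]); the r=10 cylinder at (0.5, 10) contributes a regular 24-gon of circumradius 10; Taking the first minus the rest: starting from the r=8.5 sphere, the r=10 cylinder at (0.5, 10) partially overlaps it — only the 89.81 mm² overlap (of its 310.58 mm²) is removed, clipping the outline — 1 connected region; the r=3.5 sphere at (14, 0) slices to a regular 24-gon of circumradius 2.100 (√(r²−h²) with h=2.8 from center); Combining (union): the 2 present regions are separate (no shared area or edge), so areas and boundary lengths simply add and each stays a separate island — 2 connected regions. Overall, the cross-section has 2 separate islands. The nearest boundary edge runs (-2.09, 0.34)→(0.50, 0.00); distance from the point to it = 2.38 mm. The point is not inside any of the regions above, so it lies outside the cross-section (2.38 mm from the nearest boundary).

outside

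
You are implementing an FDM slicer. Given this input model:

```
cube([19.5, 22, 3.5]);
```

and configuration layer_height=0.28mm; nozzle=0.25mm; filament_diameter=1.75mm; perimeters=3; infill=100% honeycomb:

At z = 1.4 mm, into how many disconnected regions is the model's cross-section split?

At z = 1.4 mm: the cube (footprint 19.5×22) is included at this height. The result has 1 disconnected region.

1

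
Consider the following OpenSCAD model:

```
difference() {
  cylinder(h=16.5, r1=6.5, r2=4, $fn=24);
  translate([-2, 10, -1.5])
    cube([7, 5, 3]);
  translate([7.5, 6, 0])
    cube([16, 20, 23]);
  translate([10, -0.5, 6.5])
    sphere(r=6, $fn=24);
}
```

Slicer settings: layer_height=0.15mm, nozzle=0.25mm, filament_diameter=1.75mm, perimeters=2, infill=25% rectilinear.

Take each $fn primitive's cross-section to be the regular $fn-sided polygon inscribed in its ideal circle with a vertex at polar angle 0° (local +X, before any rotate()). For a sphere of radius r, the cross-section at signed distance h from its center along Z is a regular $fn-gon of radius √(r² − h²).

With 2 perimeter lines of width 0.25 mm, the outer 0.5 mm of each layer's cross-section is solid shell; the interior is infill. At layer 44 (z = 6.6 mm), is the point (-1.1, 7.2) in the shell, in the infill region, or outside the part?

At z = 6.6 mm: the cone: at t=0.400 of its height the radius interpolates to r₁+(r₂−r₁)t = 5.500, giving a regular 24-gon of that circumradius; the cube at (-2, 10) is not intersected at this z (z outside [-1.5, 1.5]); the cube at (7.5, 6) (footprint 16×20) is included at this height; the sphere at (10, -0.5): section is a regular 24-gon, circumradius = √(r²−h²) = √(6²−0.1²) = 5.999; Subtracting the remaining from the first: starting from the cone, the 16×20 cube at (7.5, 6) misses the remaining region (no effect); the r=6 sphere at (10, -0.5) partially overlaps it — only the 5.29 mm² overlap (of its 111.78 mm²) is removed, clipping the outline — 1 connected region. Overall, the cross-section is a single solid region. The nearest boundary edge runs (-1.42, 5.31)→(0.00, 5.50); distance from the point to it = 1.83 mm. The point is not inside any of the regions above, so it lies outside the cross-section (1.83 mm from the nearest boundary).

outside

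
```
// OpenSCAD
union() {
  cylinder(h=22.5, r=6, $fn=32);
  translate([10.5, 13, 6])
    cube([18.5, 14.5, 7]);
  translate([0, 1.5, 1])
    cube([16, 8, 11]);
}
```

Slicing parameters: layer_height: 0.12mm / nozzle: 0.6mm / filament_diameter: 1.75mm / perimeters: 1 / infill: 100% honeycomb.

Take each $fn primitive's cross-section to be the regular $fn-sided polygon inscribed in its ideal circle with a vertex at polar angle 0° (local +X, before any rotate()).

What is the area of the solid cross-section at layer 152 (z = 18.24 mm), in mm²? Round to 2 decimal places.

112.37 mm²

At z = 18.24 mm: the r=6 cylinder contributes a regular 32-gon of circumradius 6 (area = (32/2)·6.000²·sin(360°/32) = 112.37 mm²); the cube at (10.5, 13) is not intersected at this z (z outside [6, 13]); the cube at (0, 1.5) does not reach this height (z outside [1, 12]); Merging all regions: only the r=6 cylinder is present, so the union is just that shape — area = 112.37 mm². Overall, the cross-section is a single solid region. Net area = 112.37 mm².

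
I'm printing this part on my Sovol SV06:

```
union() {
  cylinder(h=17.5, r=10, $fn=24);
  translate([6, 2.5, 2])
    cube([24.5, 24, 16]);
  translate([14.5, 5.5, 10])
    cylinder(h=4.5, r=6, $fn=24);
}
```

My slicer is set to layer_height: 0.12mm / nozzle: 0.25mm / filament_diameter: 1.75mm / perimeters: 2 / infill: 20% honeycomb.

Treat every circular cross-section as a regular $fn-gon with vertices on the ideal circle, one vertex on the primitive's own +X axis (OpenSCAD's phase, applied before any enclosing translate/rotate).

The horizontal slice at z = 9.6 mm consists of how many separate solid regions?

At z = 9.6 mm: the cylinder: section is a regular 24-gon, circumradius r=10; the cube at (6, 2.5) (footprint 24.5×24) is included at this height; the cylinder at (14.5, 5.5) does not reach this height (z outside [10, 14.5]); Merging all regions: the regions partially overlap (shared area 12.25 mm²), so overlapping operands fuse into one piece — 1 connected region. The result has 1 disconnected region.

1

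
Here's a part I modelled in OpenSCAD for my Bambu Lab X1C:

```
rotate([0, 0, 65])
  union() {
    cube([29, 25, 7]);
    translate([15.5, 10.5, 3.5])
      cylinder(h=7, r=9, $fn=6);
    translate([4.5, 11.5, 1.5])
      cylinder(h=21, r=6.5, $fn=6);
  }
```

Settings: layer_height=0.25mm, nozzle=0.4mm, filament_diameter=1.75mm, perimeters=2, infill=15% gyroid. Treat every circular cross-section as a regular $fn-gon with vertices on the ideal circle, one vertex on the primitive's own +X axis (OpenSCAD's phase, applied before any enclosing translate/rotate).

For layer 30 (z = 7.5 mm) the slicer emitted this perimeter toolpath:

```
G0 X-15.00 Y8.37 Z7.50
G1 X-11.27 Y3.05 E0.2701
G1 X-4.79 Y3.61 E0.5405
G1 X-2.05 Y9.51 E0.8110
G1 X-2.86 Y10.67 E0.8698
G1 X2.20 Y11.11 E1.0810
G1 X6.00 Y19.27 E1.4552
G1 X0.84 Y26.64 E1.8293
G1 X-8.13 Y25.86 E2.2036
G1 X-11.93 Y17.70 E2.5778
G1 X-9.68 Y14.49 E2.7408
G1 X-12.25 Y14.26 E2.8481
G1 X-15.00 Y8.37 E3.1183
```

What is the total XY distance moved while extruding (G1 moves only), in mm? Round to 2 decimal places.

75.00 mm

Sum the Euclidean lengths of each G1 segment: total = 75.00 mm.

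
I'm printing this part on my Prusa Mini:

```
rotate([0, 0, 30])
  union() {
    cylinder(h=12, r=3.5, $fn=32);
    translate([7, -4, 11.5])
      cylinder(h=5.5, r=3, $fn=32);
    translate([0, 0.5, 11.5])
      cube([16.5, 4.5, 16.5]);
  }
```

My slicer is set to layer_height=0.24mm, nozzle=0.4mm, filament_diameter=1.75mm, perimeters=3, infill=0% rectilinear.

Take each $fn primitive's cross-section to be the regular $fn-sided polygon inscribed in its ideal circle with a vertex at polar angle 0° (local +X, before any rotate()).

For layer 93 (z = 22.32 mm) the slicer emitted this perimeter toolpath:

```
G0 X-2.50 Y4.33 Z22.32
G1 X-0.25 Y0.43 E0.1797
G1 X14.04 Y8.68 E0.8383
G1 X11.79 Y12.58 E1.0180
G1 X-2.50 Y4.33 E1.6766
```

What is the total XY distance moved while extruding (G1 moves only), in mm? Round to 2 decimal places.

42.01 mm

Sum the Euclidean lengths of each G1 segment: total = 42.01 mm.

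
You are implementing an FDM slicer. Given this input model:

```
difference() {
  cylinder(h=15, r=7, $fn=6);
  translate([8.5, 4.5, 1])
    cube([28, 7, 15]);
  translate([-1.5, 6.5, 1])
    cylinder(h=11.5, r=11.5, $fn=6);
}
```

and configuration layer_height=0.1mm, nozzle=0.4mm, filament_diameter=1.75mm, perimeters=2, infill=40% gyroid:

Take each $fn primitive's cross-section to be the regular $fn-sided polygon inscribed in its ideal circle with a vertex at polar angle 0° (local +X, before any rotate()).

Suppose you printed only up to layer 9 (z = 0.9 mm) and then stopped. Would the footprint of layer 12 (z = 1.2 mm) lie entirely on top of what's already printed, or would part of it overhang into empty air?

entirely on top

Compare the two slices. At z = 0.9: the cylinder: section is a regular 6-gon, circumradius r=7 (area = (6/2)·7.000²·sin(360°/6) = 127.31 mm²); the cube at (8.5, 4.5) is absent (z outside [1, 16]); the cylinder at (-1.5, 6.5) is absent (z outside [1, 12.5]); Taking the first minus the rest: none of the subtracted shapes is present at this height, so the r=7 cylinder is unchanged — area = 127.31 mm². At z = 1.2: the cylinder: section is a regular 6-gon, circumradius r=7 (area = (6/2)·7.000²·sin(360°/6) = 127.31 mm²); the 28×7 cube at (8.5, 4.5) contributes its full rectangle (area 196.00 mm²); the r=11.5 cylinder at (-1.5, 6.5) contributes a regular 6-gon of circumradius 11.5 (area = (6/2)·11.500²·sin(360°/6) = 343.60 mm²); After the difference (first − rest): starting from the r=7 cylinder (127.31 mm²), the 28×7 cube at (8.5, 4.5) misses the remaining region (no effect); the r=11.5 cylinder at (-1.5, 6.5) partially overlaps it — only the 102.32 mm² overlap (of its 343.60 mm²) is removed, clipping the outline — area = 24.98 mm². Checking containment: the cross-section at z = 1.2 is a subset of the cross-section at z = 0.9.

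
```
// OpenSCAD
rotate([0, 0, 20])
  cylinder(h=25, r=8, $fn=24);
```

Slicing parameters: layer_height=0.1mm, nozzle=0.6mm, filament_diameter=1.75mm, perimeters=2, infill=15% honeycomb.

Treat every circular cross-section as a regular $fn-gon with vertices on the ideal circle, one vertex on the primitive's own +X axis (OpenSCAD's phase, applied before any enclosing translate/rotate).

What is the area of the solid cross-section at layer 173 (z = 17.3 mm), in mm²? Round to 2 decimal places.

198.77 mm²

At z = 17.3 mm: the r=8 cylinder contributes a regular 24-gon of circumradius 8 (area = (24/2)·8.000²·sin(360°/24) = 198.77 mm²); (rotated 20° about Z; rotation is an isometry so areas/perimeters/island counts are preserved). Overall, the cross-section is a single solid region. Net area = 198.77 mm².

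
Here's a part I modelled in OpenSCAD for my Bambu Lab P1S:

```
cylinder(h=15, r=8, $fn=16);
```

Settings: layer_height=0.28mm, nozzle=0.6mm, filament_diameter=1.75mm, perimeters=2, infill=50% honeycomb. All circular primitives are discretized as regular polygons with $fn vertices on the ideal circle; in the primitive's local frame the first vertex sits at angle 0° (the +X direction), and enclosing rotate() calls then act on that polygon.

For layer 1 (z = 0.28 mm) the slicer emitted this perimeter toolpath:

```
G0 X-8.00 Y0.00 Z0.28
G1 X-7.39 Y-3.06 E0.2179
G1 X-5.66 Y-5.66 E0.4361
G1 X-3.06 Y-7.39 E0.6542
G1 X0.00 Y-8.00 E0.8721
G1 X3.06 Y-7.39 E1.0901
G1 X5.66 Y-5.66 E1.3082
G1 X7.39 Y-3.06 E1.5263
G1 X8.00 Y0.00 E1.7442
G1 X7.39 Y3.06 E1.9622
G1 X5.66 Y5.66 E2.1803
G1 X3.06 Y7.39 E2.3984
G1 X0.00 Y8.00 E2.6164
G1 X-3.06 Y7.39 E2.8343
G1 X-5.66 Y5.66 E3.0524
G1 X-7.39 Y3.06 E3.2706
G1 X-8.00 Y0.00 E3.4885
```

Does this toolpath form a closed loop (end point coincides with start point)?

Start point (G0): (-8.00, 0.00). End point (last G1): the path returns to the start — closed.

yes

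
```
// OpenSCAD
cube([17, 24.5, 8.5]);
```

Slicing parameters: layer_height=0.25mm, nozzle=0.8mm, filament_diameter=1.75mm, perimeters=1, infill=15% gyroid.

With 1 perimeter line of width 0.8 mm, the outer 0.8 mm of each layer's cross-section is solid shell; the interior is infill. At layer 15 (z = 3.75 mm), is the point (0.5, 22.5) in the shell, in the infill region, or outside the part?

At z = 3.75 mm: the cube is present — its section is the full 17×24.5 rectangle. Overall, the cross-section is a single solid region. The nearest boundary edge runs (0.00, 24.50)→(0.00, 0.00); distance from the point to it = 0.50 mm. The point is inside the cross-section, 0.50 mm from the nearest boundary — within the 0.8 mm shell band (1 × 0.8).

shell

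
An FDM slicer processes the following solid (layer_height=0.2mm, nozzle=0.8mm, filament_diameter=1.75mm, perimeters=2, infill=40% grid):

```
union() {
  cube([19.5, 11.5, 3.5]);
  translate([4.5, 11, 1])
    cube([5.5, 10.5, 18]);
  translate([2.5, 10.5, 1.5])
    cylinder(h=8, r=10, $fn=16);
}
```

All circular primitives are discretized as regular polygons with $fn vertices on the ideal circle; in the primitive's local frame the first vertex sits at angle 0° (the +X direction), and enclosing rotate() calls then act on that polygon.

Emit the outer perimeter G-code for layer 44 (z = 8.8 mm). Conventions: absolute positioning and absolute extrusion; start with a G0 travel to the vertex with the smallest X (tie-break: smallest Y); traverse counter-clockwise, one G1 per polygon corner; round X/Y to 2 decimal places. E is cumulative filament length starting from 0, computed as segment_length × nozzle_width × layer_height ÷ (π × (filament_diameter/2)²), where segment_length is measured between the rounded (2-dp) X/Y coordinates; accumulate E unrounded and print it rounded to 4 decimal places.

At z = 8.8 mm: the cube is absent (z outside [0, 3.5]); the cube at (4.5, 11) (footprint 5.5×10.5) is included at this height; the cylinder at (2.5, 10.5): section is a regular 16-gon, circumradius r=10; Combining (union): the regions partially overlap (shared area 43.81 mm²), so overlapping operands fuse into one piece — 1 connected region. The outline is a single polygon with 18 vertices. Extrusion per mm of travel: 0.8 × 0.2 / (π × 0.875²) = 0.066520. Accumulating E over each segment gives final E = 4.4813.

G0 X-7.50 Y10.50 Z8.80
G1 X-6.74 Y6.67 E0.2597
G1 X-4.57 Y3.43 E0.5191
G1 X-1.33 Y1.26 E0.7785
G1 X2.50 Y0.50 E1.0383
G1 X6.33 Y1.26 E1.2980
G1 X9.57 Y3.43 E1.5574
G1 X11.74 Y6.67 E1.8168
G1 X12.50 Y10.50 E2.0766
G1 X11.74 Y14.33 E2.3363
G1 X10.00 Y16.93 E2.5444
G1 X10.00 Y21.50 E2.8484
G1 X4.50 Y21.50 E3.2143
G1 X4.50 Y20.10 E3.3074
G1 X2.50 Y20.50 E3.4431
G1 X-1.33 Y19.74 E3.7028
G1 X-4.57 Y17.57 E3.9622
G1 X-6.74 Y14.33 E4.2216
G1 X-7.50 Y10.50 E4.4813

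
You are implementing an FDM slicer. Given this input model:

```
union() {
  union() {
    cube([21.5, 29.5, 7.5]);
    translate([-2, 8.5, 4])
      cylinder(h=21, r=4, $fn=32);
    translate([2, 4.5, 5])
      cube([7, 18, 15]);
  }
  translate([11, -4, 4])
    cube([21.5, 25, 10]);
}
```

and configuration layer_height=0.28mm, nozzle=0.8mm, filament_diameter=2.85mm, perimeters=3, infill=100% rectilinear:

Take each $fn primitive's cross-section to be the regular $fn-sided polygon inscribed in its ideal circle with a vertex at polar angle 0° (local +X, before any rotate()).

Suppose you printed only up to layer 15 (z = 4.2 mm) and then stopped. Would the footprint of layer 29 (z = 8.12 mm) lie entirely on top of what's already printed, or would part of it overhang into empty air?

entirely on top

Compare the two slices. At z = 4.2: the 21.5×29.5 cube contributes its full rectangle (area 634.25 mm²); the r=4 cylinder at (-2, 8.5) gives a regular 32-gon of circumradius 4 (constant along its height) (area = (32/2)·4.000²·sin(360°/32) = 49.94 mm²); the cube at (2, 4.5) is absent (z outside [5, 20]); Combining (union): the regions partially overlap — summed areas 684.19 mm² minus the doubly-counted overlap 9.72 mm² gives 674.47 mm² — area = 674.47 mm²; the cube at (11, -4) (footprint 21.5×25) is included at this height (area 537.50 mm²); Taking the union: the regions partially overlap — summed areas 1211.97 mm² minus the doubly-counted overlap 220.50 mm² gives 991.47 mm² — area = 991.47 mm². At z = 8.12: the cube is absent (z outside [0, 7.5]); the r=4 cylinder at (-2, 8.5) gives a regular 32-gon of circumradius 4 (constant along its height) (area = (32/2)·4.000²·sin(360°/32) = 49.94 mm²); the cube at (2, 4.5) (footprint 7×18) is included at this height (area 126.00 mm²); Taking the union: the 2 present regions are separate (no shared area or edge), so areas and boundary lengths simply add and each stays a separate island — area = 175.94 mm²; the cube at (11, -4) (footprint 21.5×25) is included at this height (area 537.50 mm²); Combining (union): the 2 present regions are separate (no shared area or edge), so areas and boundary lengths simply add and each stays a separate island — area = 713.44 mm². Checking containment: the cross-section at z = 8.12 is a subset of the cross-section at z = 4.2.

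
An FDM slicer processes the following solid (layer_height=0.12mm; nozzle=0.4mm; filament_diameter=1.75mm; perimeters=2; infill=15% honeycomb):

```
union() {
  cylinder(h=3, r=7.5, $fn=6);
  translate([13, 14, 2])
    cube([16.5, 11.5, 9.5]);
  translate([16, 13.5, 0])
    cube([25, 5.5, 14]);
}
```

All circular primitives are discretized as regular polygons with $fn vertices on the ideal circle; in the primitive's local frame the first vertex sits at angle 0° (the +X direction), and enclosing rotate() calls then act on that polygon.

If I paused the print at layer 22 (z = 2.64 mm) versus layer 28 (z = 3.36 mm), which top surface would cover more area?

layer 22 (z = 2.64 mm)

Layer 22 (z = 2.64): the r=7.5 cylinder contributes a regular 6-gon of circumradius 7.5 (area = (6/2)·7.500²·sin(360°/6) = 146.14 mm²); the cube at (13, 14) is present — its section is the full 16.5×11.5 rectangle (area 189.75 mm²); the cube at (16, 13.5) is present — its section is the full 25×5.5 rectangle (area 137.50 mm²); Merging all regions: the regions partially overlap — summed areas 473.39 mm² minus the doubly-counted overlap 67.50 mm² gives 405.89 mm² — area = 405.89 mm². So its area = 405.89 mm². Layer 28 (z = 3.36): the cylinder is not intersected at this z (z outside [0, 3]); the 16.5×11.5 cube at (13, 14) contributes its full rectangle (area 189.75 mm²); the 25×5.5 cube at (16, 13.5) contributes its full rectangle (area 137.50 mm²); Combining (union): the regions partially overlap — summed areas 327.25 mm² minus the doubly-counted overlap 67.50 mm² gives 259.75 mm² — area = 259.75 mm². So its area = 259.75 mm². Layer 22 is larger (405.89 vs 259.75 mm²).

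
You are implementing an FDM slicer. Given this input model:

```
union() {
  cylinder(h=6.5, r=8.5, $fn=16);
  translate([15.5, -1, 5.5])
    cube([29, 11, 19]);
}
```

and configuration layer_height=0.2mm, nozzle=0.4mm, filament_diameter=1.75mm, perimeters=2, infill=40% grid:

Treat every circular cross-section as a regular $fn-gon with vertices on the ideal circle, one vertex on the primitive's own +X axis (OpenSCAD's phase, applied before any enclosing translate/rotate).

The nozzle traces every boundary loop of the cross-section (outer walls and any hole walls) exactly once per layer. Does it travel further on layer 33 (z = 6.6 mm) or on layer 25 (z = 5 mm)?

Layer 33 (z = 6.6): the cylinder is not intersected at this z (z outside [0, 6.5]); the 29×11 cube at (15.5, -1) contributes its full rectangle (perimeter 80.00 mm); Merging all regions: only the 29×11 cube at (15.5, -1) is present, so the union is just that shape — boundary = 80.00 mm. So its perimeter = 80.00 mm. Layer 25 (z = 5): the cylinder: section is a regular 16-gon, circumradius r=8.5 (perimeter = 2·16·8.500·sin(180°/16) = 53.06 mm); the cube at (15.5, -1) does not reach this height (z outside [5.5, 24.5]); Merging all regions: only the r=8.5 cylinder is present, so the union is just that shape — boundary = 53.06 mm. So its perimeter = 53.06 mm. Layer 33 is larger (80.00 vs 53.06 mm).

layer 33 (z = 6.6 mm)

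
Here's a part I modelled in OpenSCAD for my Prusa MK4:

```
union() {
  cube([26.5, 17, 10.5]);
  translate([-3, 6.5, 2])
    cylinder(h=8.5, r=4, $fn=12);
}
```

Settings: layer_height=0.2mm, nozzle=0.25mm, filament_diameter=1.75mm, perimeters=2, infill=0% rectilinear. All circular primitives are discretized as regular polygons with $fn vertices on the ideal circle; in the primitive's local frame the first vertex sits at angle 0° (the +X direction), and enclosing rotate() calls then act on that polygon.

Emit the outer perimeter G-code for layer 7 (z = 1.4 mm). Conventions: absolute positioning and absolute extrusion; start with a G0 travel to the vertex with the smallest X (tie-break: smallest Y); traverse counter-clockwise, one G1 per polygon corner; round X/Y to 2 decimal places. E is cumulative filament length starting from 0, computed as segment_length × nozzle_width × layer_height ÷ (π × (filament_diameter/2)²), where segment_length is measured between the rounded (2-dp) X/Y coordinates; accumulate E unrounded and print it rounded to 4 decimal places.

At z = 1.4 mm: the cube is present — its section is the full 26.5×17 rectangle; the cylinder at (-3, 6.5) does not reach this height (z outside [2, 10.5]); Merging all regions: only the 26.5×17 cube is present, so the union is just that shape — 1 connected region. The outline is a single polygon with 4 vertices. Extrusion per mm of travel: 0.25 × 0.2 / (π × 0.875²) = 0.020788. Accumulating E over each segment gives final E = 1.8085.

G0 X0.00 Y0.00 Z1.40
G1 X26.50 Y0.00 E0.5509
G1 X26.50 Y17.00 E0.9043
G1 X0.00 Y17.00 E1.4551
G1 X0.00 Y0.00 E1.8085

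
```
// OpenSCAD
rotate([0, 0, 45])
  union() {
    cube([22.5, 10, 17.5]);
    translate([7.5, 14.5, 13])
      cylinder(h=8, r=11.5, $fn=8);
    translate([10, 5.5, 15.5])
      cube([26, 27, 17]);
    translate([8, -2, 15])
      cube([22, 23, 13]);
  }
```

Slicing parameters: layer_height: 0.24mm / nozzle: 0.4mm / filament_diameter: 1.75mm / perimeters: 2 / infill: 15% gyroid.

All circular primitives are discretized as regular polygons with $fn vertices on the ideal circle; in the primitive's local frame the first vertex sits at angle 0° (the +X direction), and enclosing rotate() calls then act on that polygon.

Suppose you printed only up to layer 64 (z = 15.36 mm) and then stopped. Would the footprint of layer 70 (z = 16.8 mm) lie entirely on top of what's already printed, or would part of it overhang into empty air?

part overhangs

Compare the two slices. At z = 15.36: the cube (footprint 22.5×10) is included at this height (area 225.00 mm²); the r=11.5 cylinder at (7.5, 14.5) contributes a regular 8-gon of circumradius 11.5 (area = (8/2)·11.500²·sin(360°/8) = 374.06 mm²); the cube at (10, 5.5) is not intersected at this z (z outside [15.5, 32.5]); the cube at (8, -2) is present — its section is the full 22×23 rectangle (area 506.00 mm²); Combining (union): the regions partially overlap — summed areas 1105.06 mm² minus the doubly-counted overlap 339.86 mm² gives 765.19 mm² — area = 765.19 mm²; (whole slice rotated 45° about Z — lengths, areas and connectivity unchanged). At z = 16.8: the cube is present — its section is the full 22.5×10 rectangle (area 225.00 mm²); the r=11.5 cylinder at (7.5, 14.5) contributes a regular 8-gon of circumradius 11.5 (area = (8/2)·11.500²·sin(360°/8) = 374.06 mm²); the 26×27 cube at (10, 5.5) contributes its full rectangle (area 702.00 mm²); the 22×23 cube at (8, -2) contributes its full rectangle (area 506.00 mm²); Taking the union: the regions partially overlap — summed areas 1807.06 mm² minus the doubly-counted overlap 666.17 mm² gives 1140.89 mm² — area = 1140.89 mm²; (rotated 45° about Z; rotation is an isometry so areas/perimeters/island counts are preserved). Checking containment: at z = 16.8 the cross-section extends beyond the z = 15.36 cross-section by about 375.69 mm².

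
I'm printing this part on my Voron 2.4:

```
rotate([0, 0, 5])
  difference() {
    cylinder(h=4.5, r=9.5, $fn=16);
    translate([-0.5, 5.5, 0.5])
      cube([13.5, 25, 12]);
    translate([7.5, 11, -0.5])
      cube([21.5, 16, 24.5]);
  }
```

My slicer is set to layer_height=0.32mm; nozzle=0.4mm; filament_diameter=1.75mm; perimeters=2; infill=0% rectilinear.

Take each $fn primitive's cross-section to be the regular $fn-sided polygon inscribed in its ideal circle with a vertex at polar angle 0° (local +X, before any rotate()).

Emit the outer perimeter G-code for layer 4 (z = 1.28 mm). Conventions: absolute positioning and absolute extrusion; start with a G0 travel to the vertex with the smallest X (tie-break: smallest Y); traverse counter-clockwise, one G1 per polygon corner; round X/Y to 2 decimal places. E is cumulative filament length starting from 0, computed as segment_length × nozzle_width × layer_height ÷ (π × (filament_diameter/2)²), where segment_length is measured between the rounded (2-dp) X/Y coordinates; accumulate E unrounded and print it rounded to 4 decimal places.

G0 X-9.46 Y-0.83 Z1.28
G1 X-8.43 Y-4.39 E0.1972
G1 X-6.11 Y-7.28 E0.3944
G1 X-2.86 Y-9.06 E0.5916
G1 X0.83 Y-9.46 E0.7892
G1 X4.39 Y-8.43 E0.9864
G1 X7.28 Y-6.11 E1.1836
G1 X9.06 Y-2.86 E1.3808
G1 X9.46 Y0.83 E1.5783
G1 X8.43 Y4.39 E1.7755
G1 X7.02 Y6.14 E1.8951
G1 X-0.98 Y5.44 E2.3225
G1 X-1.32 Y9.32 E2.5297
G1 X-4.39 Y8.43 E2.6998
G1 X-7.28 Y6.11 E2.8971
G1 X-9.06 Y2.86 E3.0943
G1 X-9.46 Y-0.83 E3.2918

At z = 1.28 mm: the cylinder: section is a regular 16-gon, circumradius r=9.5; the 13.5×25 cube at (-0.5, 5.5) contributes its full rectangle; the cube at (7.5, 11) (footprint 21.5×16) is included at this height; After the difference (first − rest): starting from the r=9.5 cylinder, the 13.5×25 cube at (-0.5, 5.5) partially overlaps it — only the 22.62 mm² overlap (of its 337.50 mm²) is removed, clipping the outline; the 21.5×16 cube at (7.5, 11) misses the remaining region (no effect) — 1 connected region; (whole slice rotated 5° about Z — lengths, areas and connectivity unchanged). The outline is a single polygon with 16 vertices. Extrusion per mm of travel: 0.4 × 0.32 / (π × 0.875²) = 0.053216. Accumulating E over each segment gives final E = 3.2918.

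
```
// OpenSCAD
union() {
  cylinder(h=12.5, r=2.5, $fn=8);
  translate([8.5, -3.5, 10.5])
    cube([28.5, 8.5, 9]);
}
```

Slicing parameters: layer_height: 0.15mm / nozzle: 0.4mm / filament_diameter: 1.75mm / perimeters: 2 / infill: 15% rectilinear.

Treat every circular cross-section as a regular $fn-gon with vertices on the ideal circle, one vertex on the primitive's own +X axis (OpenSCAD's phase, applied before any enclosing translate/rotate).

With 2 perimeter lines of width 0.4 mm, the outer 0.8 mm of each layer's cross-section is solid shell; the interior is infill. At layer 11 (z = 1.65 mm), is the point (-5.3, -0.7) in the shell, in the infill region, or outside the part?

outside

At z = 1.65 mm: the cylinder: section is a regular 8-gon, circumradius r=2.5; the cube at (8.5, -3.5) is not intersected at this z (z outside [10.5, 19.5]); Combining (union): only the r=2.5 cylinder is present, so the union is just that shape — 1 connected region. Overall, the cross-section is a single solid region. The nearest boundary edge runs (-1.77, 1.77)→(-2.50, 0.00); distance from the point to it = 2.89 mm. The point is not inside any of the regions above, so it lies outside the cross-section (2.89 mm from the nearest boundary).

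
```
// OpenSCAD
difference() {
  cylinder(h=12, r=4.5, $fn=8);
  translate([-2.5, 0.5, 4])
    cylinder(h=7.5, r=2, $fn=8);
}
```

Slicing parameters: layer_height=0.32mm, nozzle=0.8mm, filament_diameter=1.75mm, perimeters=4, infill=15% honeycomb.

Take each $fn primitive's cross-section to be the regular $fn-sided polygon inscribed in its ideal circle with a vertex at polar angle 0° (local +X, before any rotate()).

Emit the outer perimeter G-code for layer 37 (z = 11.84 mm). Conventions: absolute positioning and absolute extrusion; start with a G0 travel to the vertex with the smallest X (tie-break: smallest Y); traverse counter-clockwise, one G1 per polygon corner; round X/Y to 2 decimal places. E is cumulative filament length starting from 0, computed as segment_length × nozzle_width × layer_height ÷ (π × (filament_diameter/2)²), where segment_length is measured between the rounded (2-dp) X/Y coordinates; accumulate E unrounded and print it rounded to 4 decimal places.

G0 X-4.50 Y0.00 Z11.84
G1 X-3.18 Y-3.18 E0.3665
G1 X0.00 Y-4.50 E0.7329
G1 X3.18 Y-3.18 E1.0994
G1 X4.50 Y0.00 E1.4658
G1 X3.18 Y3.18 E1.8323
G1 X0.00 Y4.50 E2.1987
G1 X-3.18 Y3.18 E2.5652
G1 X-4.50 Y0.00 E2.9316

At z = 11.84 mm: the r=4.5 cylinder gives a regular 8-gon of circumradius 4.5 (constant along its height); the cylinder at (-2.5, 0.5) is absent (z outside [4, 11.5]); Taking the first minus the rest: none of the subtracted shapes is present at this height, so the r=4.5 cylinder is unchanged — 1 connected region. The outline is a single polygon with 8 vertices. Extrusion per mm of travel: 0.8 × 0.32 / (π × 0.875²) = 0.106432. Accumulating E over each segment gives final E = 2.9316.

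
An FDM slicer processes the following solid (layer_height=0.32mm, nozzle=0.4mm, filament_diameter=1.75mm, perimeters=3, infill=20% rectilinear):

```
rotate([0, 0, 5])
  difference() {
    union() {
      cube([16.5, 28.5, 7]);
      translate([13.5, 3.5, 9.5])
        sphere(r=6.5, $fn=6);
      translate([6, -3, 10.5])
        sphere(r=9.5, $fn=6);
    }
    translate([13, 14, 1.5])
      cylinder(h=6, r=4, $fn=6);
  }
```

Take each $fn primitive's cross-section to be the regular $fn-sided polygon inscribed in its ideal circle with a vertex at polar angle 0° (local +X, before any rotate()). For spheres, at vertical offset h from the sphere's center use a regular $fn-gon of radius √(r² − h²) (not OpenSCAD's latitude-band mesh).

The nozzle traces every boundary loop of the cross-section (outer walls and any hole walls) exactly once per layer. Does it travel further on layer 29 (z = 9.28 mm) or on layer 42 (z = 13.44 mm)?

layer 29 (z = 9.28 mm)

Layer 29 (z = 9.28): the cube does not reach this height (z outside [0, 7]); the r=6.5 sphere at (13.5, 3.5) slices to a regular 6-gon of circumradius 6.496 (√(r²−h²) with h=0.22 from center) (perimeter = 2·6·6.496·sin(180°/6) = 38.98 mm); the r=9.5 sphere at (6, -3) slices to a regular 6-gon of circumradius 9.421 (√(r²−h²) with h=1.22 from center) (perimeter = 2·6·9.421·sin(180°/6) = 56.53 mm); Merging all regions: the regions partially overlap (shared area 32.39 mm²), so the edge portions inside another operand are dropped and the merged outline is re-measured after clipping — boundary = 71.27 mm; the cylinder at (13, 14) is not intersected at this z (z outside [1.5, 7.5]); Taking the first minus the rest: none of the subtracted shapes is present at this height, so the result so far is unchanged — boundary = 71.27 mm; (rotated 5° about Z; rotation is an isometry so areas/perimeters/island counts are preserved). So its perimeter = 71.27 mm. Layer 42 (z = 13.44): the cube is absent (z outside [0, 7]); the r=6.5 sphere at (13.5, 3.5) contributes a regular 6-gon of circumradius √(6.5²−3.94²) = 5.170 (perimeter = 2·6·5.170·sin(180°/6) = 31.02 mm); the r=9.5 sphere at (6, -3) slices to a regular 6-gon of circumradius 9.034 (√(r²−h²) with h=2.94 from center) (perimeter = 2·6·9.034·sin(180°/6) = 54.20 mm); Merging all regions: the regions partially overlap (shared area 16.10 mm²), so the edge portions inside another operand are dropped and the merged outline is re-measured after clipping — boundary = 67.45 mm; the cylinder at (13, 14) is absent (z outside [1.5, 7.5]); Taking the first minus the rest: none of the subtracted shapes is present at this height, so the result so far is unchanged — boundary = 67.45 mm; (rotated 5° about Z; rotation is an isometry so areas/perimeters/island counts are preserved). So its perimeter = 67.45 mm. Layer 29 is larger (71.27 vs 67.45 mm).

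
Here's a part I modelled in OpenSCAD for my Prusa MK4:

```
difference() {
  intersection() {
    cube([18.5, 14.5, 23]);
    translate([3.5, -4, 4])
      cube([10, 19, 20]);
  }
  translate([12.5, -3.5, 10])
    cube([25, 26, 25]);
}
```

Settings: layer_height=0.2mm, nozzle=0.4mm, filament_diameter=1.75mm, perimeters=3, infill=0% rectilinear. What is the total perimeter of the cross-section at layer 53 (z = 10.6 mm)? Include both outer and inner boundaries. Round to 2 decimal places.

47.00 mm

At z = 10.6 mm: the 18.5×14.5 cube contributes its full rectangle (perimeter 66.00 mm); the cube at (3.5, -4) (footprint 10×19) is included at this height (perimeter 58.00 mm); After intersecting: the 10×19 cube at (3.5, -4) partially overlaps the 18.5×14.5 cube; clipping to the common part keeps 145.00 mm² — boundary = 49.00 mm; the cube at (12.5, -3.5) (footprint 25×26) is included at this height (perimeter 102.00 mm); Subtracting the remaining from the first: starting from that combined region, the 25×26 cube at (12.5, -3.5) partially overlaps it — only the 14.50 mm² overlap (of its 650.00 mm²) is removed, clipping the outline — boundary = 47.00 mm. Overall, the cross-section is a single solid region. Total boundary length (outer) = 47.00 mm.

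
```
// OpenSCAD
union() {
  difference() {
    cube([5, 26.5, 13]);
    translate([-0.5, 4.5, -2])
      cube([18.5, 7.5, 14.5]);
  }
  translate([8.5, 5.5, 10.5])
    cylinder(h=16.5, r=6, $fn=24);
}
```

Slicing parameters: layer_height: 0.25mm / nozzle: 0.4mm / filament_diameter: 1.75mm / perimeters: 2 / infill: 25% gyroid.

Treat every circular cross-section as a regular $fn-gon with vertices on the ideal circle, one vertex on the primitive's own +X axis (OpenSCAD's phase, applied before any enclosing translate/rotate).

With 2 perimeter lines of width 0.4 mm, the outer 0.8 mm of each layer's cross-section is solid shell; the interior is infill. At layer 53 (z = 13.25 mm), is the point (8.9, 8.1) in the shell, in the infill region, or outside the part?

At z = 13.25 mm: the cube is not intersected at this z (z outside [0, 13]); the cube at (-0.5, 4.5) is absent (z outside [-2, 12.5]); Subtracting the remaining from the first: the first operand is absent here, so nothing remains; the r=6 cylinder at (8.5, 5.5) gives a regular 24-gon of circumradius 6 (constant along its height); Combining (union): only the r=6 cylinder at (8.5, 5.5) is present, so the union is just that shape — 1 connected region. Overall, the cross-section is a single solid region. The nearest boundary edge runs (10.05, 11.30)→(8.50, 11.50); distance from the point to it = 3.32 mm. The point is inside the cross-section and 3.32 mm from the nearest boundary — more than the 0.8 mm shell width (2 × 0.4), so it's in the infill interior.

infill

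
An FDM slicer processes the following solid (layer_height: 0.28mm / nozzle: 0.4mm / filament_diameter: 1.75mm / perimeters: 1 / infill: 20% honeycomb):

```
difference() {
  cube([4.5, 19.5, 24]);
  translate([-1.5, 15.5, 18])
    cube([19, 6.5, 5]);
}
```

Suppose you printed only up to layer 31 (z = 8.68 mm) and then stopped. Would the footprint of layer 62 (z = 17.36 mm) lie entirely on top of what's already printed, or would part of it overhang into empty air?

Compare the two slices. At z = 8.68: the 4.5×19.5 cube contributes its full rectangle (area 87.75 mm²); the cube at (-1.5, 15.5) is not intersected at this z (z outside [18, 23]); After the difference (first − rest): none of the subtracted shapes is present at this height, so the 4.5×19.5 cube is unchanged — area = 87.75 mm². At z = 17.36: the cube (footprint 4.5×19.5) is included at this height (area 87.75 mm²); the cube at (-1.5, 15.5) is absent (z outside [18, 23]); Subtracting the remaining from the first: none of the subtracted shapes is present at this height, so the 4.5×19.5 cube is unchanged — area = 87.75 mm². Checking containment: the cross-section at z = 17.36 is a subset of the cross-section at z = 8.68.

entirely on top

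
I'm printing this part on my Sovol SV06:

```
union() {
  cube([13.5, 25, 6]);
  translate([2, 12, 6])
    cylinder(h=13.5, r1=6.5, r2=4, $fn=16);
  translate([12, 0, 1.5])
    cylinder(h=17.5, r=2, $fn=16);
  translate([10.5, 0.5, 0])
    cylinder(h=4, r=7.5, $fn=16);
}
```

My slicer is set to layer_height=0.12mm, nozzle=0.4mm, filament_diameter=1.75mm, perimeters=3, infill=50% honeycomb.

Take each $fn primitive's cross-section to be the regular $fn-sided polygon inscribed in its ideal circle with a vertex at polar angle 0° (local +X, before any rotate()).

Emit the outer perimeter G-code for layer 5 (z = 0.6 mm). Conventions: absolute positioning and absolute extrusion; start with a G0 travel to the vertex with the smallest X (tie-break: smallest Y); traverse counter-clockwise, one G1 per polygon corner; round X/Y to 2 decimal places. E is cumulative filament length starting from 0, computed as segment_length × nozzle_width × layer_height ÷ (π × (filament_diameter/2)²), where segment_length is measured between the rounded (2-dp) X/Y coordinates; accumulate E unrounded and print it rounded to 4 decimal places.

At z = 0.6 mm: the cube (footprint 13.5×25) is included at this height; the cone at (2, 12) is not intersected at this z (z outside [6, 19.5]); the cylinder at (12, 0) is not intersected at this z (z outside [1.5, 19]); the r=7.5 cylinder at (10.5, 0.5) contributes a regular 16-gon of circumradius 7.5; Taking the union: the regions partially overlap (shared area 69.88 mm²), so overlapping operands fuse into one piece — 1 connected region. The outline is a single polygon with 15 vertices. Extrusion per mm of travel: 0.4 × 0.12 / (π × 0.875²) = 0.019956. Accumulating E over each segment gives final E = 1.8116.

G0 X0.00 Y0.00 Z0.60
G1 X3.10 Y0.00 E0.0619
G1 X3.57 Y-2.37 E0.1101
G1 X5.20 Y-4.80 E0.1685
G1 X7.63 Y-6.43 E0.2269
G1 X10.50 Y-7.00 E0.2853
G1 X13.37 Y-6.43 E0.3437
G1 X15.80 Y-4.80 E0.4020
G1 X17.43 Y-2.37 E0.4604
G1 X18.00 Y0.50 E0.5188
G1 X17.43 Y3.37 E0.5772
G1 X15.80 Y5.80 E0.6356
G1 X13.50 Y7.34 E0.6909
G1 X13.50 Y25.00 E1.0433
G1 X0.00 Y25.00 E1.3127
G1 X0.00 Y0.00 E1.8116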